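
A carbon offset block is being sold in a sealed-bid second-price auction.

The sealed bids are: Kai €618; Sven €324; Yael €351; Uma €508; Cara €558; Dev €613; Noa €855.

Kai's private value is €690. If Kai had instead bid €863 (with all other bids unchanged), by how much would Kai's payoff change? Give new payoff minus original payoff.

The highest bid among the other bidders is €855; Kai's bid doesn't change that.
Original bid €618: Kai is not highest (top rival bid is €855); payoff €0.
Alternative bid €863: Kai is highest, pays the top rival bid €855; payoff €690 − €855 = −€165.
Change in payoff = −€165 − (€0) = −€165.

−€165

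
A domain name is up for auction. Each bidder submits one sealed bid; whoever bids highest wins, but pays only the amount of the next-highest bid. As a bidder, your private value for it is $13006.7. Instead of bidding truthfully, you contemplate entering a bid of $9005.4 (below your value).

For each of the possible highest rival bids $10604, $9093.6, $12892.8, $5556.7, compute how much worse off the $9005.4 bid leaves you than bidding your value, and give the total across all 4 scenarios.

The deviation costs you only when the competing bid falls strictly between $9005.4 and $13006.7; elsewhere both bids give the same outcome.
$10604: truthful payoff $2402.7, deviation payoff $0 → loss $2402.7.
$9093.6: truthful payoff $3913.1, deviation payoff $0 → loss $3913.1.
$12892.8: truthful payoff $113.9, deviation payoff $0 → loss $113.9.
$5556.7: outcomes coincide → loss $0.
Total loss = $2402.7 + $3913.1 + $113.9 = $6429.7.

$6429.7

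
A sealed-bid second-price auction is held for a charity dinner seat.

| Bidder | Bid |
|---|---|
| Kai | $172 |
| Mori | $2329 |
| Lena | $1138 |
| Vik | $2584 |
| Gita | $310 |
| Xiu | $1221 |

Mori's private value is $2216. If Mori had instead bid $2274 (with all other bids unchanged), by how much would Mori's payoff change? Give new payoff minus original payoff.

$0

The highest bid among the other bidders is $2584; Mori's bid doesn't change that.
Original bid $2329: Mori is not highest (top rival bid is $2584); payoff $0.
Alternative bid $2274: Mori is not highest (top rival bid is $2584); payoff $0.
Change in payoff = $0 − ($0) = $0.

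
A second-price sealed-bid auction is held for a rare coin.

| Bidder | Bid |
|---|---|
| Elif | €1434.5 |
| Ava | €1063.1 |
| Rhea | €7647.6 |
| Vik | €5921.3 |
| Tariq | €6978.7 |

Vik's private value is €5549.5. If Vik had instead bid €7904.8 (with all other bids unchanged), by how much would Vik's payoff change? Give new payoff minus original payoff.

The highest bid among the other bidders is €7647.6; Vik's bid doesn't change that.
Original bid €5921.3: Vik is not highest (top rival bid is €7647.6); payoff €0.
Alternative bid €7904.8: Vik is highest, pays the top rival bid €7647.6; payoff €5549.5 − €7647.6 = −€2098.1.
Change in payoff = −€2098.1 − (€0) = −€2098.1.

−€2098.1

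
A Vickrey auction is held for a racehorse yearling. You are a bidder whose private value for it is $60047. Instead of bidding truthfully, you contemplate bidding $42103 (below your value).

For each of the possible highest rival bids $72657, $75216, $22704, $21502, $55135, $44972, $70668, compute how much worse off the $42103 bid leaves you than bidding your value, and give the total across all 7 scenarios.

The deviation costs you only when the competing bid falls strictly between $42103 and $60047; elsewhere both bids give the same outcome.
$72657: outcomes coincide → loss $0.
$75216: outcomes coincide → loss $0.
$22704: outcomes coincide → loss $0.
$21502: outcomes coincide → loss $0.
$55135: truthful payoff $4912, deviation payoff $0 → loss $4912.
$44972: truthful payoff $15075, deviation payoff $0 → loss $15075.
$70668: outcomes coincide → loss $0.
Total loss = $4912 + $15075 = $19987.

$19987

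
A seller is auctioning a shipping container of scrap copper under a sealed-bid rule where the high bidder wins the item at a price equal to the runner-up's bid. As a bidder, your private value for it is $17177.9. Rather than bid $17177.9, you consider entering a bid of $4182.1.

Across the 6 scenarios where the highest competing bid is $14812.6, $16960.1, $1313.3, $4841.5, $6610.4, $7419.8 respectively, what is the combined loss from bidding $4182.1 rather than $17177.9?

$35245.1

The deviation costs you only when the competing bid falls strictly between $4182.1 and $17177.9; elsewhere both bids give the same outcome.
$14812.6: truthful payoff $2365.3, deviation payoff $0 → loss $2365.3.
$16960.1: truthful payoff $217.8, deviation payoff $0 → loss $217.8.
$1313.3: outcomes coincide → loss $0.
$4841.5: truthful payoff $12336.4, deviation payoff $0 → loss $12336.4.
$6610.4: truthful payoff $10567.5, deviation payoff $0 → loss $10567.5.
$7419.8: truthful payoff $9758.1, deviation payoff $0 → loss $9758.1.
Total loss = $2365.3 + $217.8 + $12336.4 + $10567.5 + $9758.1 = $35245.1.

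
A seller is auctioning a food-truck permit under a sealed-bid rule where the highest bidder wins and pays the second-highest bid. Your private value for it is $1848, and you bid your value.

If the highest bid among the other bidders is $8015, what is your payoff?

Your bid $1848 is below the highest competing bid $8015, so you lose.
A losing bidder pays nothing and receives nothing: payoff = $0.

$0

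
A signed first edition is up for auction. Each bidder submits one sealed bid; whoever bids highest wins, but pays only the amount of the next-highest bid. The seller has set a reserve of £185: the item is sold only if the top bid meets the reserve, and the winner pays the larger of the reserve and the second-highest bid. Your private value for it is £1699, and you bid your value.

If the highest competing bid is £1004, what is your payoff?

£695

Your bid £1699 is the highest and exceeds the reserve.
Price = max(second-highest bid, reserve) = max(£1004, £185) = £1004.
Payoff = £1699 − £1004 = £695.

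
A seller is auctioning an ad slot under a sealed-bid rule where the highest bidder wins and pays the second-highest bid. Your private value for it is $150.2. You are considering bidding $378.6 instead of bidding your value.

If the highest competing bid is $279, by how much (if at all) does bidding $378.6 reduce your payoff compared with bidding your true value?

$128.8

Bidding your value $150.2: you lose (since $150.2 < $279). Payoff $0.
Bidding $378.6: you win and pay $279. Payoff $150.2 − $279 = −$128.8.
The competing bid $279 lies between your value and your inflated bid, so overbidding wins an item priced above your value.
Loss from deviating = $0 − (−$128.8) = $128.8.
In a second-price auction your bid sets only whether you win, not what you pay, so bidding your true value is weakly dominant.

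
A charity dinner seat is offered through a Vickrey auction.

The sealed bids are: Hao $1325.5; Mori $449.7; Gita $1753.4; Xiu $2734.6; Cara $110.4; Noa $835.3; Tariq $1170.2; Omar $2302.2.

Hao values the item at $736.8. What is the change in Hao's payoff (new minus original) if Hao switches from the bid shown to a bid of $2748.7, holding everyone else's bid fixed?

The highest bid among the other bidders is $2734.6; Hao's bid doesn't change that.
Original bid $1325.5: Hao is not highest (top rival bid is $2734.6); payoff $0.
Alternative bid $2748.7: Hao is highest, pays the top rival bid $2734.6; payoff $736.8 − $2734.6 = −$1997.8.
Change in payoff = −$1997.8 − ($0) = −$1997.8.

−$1997.8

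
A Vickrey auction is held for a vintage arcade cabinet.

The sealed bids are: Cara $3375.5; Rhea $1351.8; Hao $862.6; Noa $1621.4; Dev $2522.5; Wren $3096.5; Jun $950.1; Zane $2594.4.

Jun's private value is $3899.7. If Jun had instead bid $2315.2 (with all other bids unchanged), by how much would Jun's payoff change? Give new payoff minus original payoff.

$0

The highest bid among the other bidders is $3375.5; Jun's bid doesn't change that.
Original bid $950.1: Jun is not highest (top rival bid is $3375.5); payoff $0.
Alternative bid $2315.2: Jun is not highest (top rival bid is $3375.5); payoff $0.
Change in payoff = $0 − ($0) = $0.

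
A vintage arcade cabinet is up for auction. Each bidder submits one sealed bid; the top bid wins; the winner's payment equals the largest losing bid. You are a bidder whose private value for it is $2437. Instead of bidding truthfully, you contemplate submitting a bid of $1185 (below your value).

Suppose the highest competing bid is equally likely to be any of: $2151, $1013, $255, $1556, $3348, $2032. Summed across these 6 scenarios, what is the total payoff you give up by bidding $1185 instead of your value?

$1572

The deviation costs you only when the competing bid falls strictly between $1185 and $2437; elsewhere both bids give the same outcome.
$2151: truthful payoff $286, deviation payoff $0 → loss $286.
$1013: outcomes coincide → loss $0.
$255: outcomes coincide → loss $0.
$1556: truthful payoff $881, deviation payoff $0 → loss $881.
$3348: outcomes coincide → loss $0.
$2032: truthful payoff $405, deviation payoff $0 → loss $405.
Total loss = $286 + $881 + $405 = $1572.
In a second-price auction your bid sets only whether you win, not what you pay, so bidding your true value is weakly dominant.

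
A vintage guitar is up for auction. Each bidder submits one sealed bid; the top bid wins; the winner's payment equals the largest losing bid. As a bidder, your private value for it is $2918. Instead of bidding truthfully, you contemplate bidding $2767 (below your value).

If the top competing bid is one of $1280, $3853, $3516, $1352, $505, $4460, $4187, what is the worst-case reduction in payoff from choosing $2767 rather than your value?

$0

$1280: same outcome either way → loss $0.
$3853: same outcome either way → loss $0.
$3516: same outcome either way → loss $0.
$1352: same outcome either way → loss $0.
$505: same outcome either way → loss $0.
$4460: same outcome either way → loss $0.
$4187: same outcome either way → loss $0.
Maximum loss: $0.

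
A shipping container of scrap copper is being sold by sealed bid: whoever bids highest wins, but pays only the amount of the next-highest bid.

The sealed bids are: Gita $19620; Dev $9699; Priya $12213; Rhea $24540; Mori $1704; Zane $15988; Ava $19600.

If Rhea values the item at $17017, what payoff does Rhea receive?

−$2603

Highest bid: Rhea at $24540, so Rhea wins.
Second-highest bid: Gita at $19620 — that is the price the winner pays.
Rhea's payoff = value − price = $17017 − $19620 = −$2603.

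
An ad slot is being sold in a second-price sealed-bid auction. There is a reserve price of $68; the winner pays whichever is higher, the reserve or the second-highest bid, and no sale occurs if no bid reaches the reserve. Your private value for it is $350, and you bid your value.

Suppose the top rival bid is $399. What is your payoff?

Your bid $350 is below the highest competing bid $399, so you lose. Payoff $0.

$0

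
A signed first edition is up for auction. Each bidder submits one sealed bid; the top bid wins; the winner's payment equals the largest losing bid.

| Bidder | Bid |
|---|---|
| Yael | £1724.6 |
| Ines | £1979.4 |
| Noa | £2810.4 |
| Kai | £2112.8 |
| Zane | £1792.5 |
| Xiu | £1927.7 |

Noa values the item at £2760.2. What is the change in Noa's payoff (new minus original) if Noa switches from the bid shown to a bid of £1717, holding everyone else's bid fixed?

The highest bid among the other bidders is £2112.8; Noa's bid doesn't change that.
Original bid £2810.4: Noa is highest, pays the top rival bid £2112.8; payoff £2760.2 − £2112.8 = £647.4.
Alternative bid £1717: Noa is not highest (top rival bid is £2112.8); payoff £0.
Change in payoff = £0 − (£647.4) = −£647.4.

−£647.4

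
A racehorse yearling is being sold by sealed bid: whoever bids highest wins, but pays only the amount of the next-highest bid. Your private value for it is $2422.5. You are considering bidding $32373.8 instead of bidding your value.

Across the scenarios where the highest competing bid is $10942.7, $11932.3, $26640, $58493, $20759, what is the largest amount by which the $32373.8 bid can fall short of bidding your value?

$10942.7: truthful gives $0, deviation gives −$8520.2 → loss $8520.2.
$11932.3: truthful gives $0, deviation gives −$9509.8 → loss $9509.8.
$26640: truthful gives $0, deviation gives −$24217.5 → loss $24217.5.
$58493: same outcome either way → loss $0.
$20759: truthful gives $0, deviation gives −$18336.5 → loss $18336.5.
Maximum loss: $24217.5.

$24217.5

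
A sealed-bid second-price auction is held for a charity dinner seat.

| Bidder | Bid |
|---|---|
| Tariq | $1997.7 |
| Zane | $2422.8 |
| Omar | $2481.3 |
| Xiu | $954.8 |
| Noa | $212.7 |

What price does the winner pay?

Highest bid: Omar at $2481.3, so Omar wins.
Second-highest bid: Zane at $2422.8 — that is the price the winner pays.

$2422.8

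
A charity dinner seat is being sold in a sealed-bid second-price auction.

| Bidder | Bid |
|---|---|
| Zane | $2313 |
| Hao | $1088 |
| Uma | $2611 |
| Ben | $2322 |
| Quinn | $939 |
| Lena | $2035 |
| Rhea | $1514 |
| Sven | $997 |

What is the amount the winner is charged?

$2322

Highest bid: Uma at $2611, so Uma wins.
Second-highest bid: Ben at $2322 — that is the price the winner pays.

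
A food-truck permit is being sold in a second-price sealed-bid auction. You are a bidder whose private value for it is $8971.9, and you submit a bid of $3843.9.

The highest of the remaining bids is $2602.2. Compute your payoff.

Your bid $3843.9 exceeds the highest competing bid $2602.2, so you win.
In a second-price auction the winner pays the second-highest bid, $2602.2.
Payoff = value − price = $8971.9 − $2602.2 = $6369.7.

$6369.7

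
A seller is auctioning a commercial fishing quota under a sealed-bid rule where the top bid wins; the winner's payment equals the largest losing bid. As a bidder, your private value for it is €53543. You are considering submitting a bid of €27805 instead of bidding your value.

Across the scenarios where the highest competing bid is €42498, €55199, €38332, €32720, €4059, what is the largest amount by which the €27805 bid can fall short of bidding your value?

€20823

€42498: truthful gives €11045, deviation gives €0 → loss €11045.
€55199: same outcome either way → loss €0.
€38332: truthful gives €15211, deviation gives €0 → loss €15211.
€32720: truthful gives €20823, deviation gives €0 → loss €20823.
€4059: same outcome either way → loss €0.
Maximum loss: €20823.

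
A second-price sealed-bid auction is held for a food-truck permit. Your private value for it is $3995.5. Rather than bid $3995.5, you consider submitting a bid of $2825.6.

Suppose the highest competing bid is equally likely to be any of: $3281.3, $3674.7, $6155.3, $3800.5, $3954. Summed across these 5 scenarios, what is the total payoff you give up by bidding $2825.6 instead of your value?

$1271.5

The deviation costs you only when the competing bid falls strictly between $2825.6 and $3995.5; elsewhere both bids give the same outcome.
$3281.3: truthful payoff $714.2, deviation payoff $0 → loss $714.2.
$3674.7: truthful payoff $320.8, deviation payoff $0 → loss $320.8.
$6155.3: outcomes coincide → loss $0.
$3800.5: truthful payoff $195, deviation payoff $0 → loss $195.
$3954: truthful payoff $41.5, deviation payoff $0 → loss $41.5.
Total loss = $714.2 + $320.8 + $195 + $41.5 = $1271.5.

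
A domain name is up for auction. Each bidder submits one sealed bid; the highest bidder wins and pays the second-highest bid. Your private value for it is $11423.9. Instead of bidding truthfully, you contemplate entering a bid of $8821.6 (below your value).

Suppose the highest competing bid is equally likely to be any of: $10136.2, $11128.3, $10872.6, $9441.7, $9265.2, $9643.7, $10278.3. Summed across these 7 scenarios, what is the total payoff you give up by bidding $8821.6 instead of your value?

The deviation costs you only when the competing bid falls strictly between $8821.6 and $11423.9; elsewhere both bids give the same outcome.
$10136.2: truthful payoff $1287.7, deviation payoff $0 → loss $1287.7.
$11128.3: truthful payoff $295.6, deviation payoff $0 → loss $295.6.
$10872.6: truthful payoff $551.3, deviation payoff $0 → loss $551.3.
$9441.7: truthful payoff $1982.2, deviation payoff $0 → loss $1982.2.
$9265.2: truthful payoff $2158.7, deviation payoff $0 → loss $2158.7.
$9643.7: truthful payoff $1780.2, deviation payoff $0 → loss $1780.2.
$10278.3: truthful payoff $1145.6, deviation payoff $0 → loss $1145.6.
Total loss = $1287.7 + $295.6 + $551.3 + $1982.2 + $2158.7 + $1780.2 + $1145.6 = $9201.3.

$9201.3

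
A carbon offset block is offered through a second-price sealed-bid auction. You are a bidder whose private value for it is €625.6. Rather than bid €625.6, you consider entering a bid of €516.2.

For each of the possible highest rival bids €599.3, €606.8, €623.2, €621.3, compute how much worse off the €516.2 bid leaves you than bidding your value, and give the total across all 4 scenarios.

€51.8

The deviation costs you only when the competing bid falls strictly between €516.2 and €625.6; elsewhere both bids give the same outcome.
€599.3: truthful payoff €26.3, deviation payoff €0 → loss €26.3.
€606.8: truthful payoff €18.8, deviation payoff €0 → loss €18.8.
€623.2: truthful payoff €2.4, deviation payoff €0 → loss €2.4.
€621.3: truthful payoff €4.3, deviation payoff €0 → loss €4.3.
Total loss = €26.3 + €18.8 + €2.4 + €4.3 = €51.8.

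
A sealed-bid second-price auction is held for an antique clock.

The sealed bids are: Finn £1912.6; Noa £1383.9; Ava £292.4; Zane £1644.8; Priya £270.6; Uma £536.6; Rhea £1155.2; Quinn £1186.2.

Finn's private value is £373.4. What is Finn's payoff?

Highest bid: Finn at £1912.6, so Finn wins.
Second-highest bid: Zane at £1644.8 — that is the price the winner pays.
Finn's payoff = value − price = £373.4 − £1644.8 = −£1271.4.

−£1271.4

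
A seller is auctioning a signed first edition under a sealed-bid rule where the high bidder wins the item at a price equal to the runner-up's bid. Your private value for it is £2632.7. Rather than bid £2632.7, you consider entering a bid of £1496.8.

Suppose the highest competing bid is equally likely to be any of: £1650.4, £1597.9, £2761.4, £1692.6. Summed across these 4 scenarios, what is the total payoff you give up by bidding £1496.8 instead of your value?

The deviation costs you only when the competing bid falls strictly between £1496.8 and £2632.7; elsewhere both bids give the same outcome.
£1650.4: truthful payoff £982.3, deviation payoff £0 → loss £982.3.
£1597.9: truthful payoff £1034.8, deviation payoff £0 → loss £1034.8.
£2761.4: outcomes coincide → loss £0.
£1692.6: truthful payoff £940.1, deviation payoff £0 → loss £940.1.
Total loss = £982.3 + £1034.8 + £940.1 = £2957.2.

£2957.2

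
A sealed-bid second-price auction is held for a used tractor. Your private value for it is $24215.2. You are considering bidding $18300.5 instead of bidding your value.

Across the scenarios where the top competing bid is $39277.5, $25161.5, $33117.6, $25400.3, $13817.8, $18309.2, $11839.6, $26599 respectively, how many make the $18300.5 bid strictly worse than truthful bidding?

1

The deviation hurts exactly when the highest competing bid lies strictly between $18300.5 and $24215.2 — underbidding then forfeits a profitable win.
$39277.5: above both → same outcome either way.
$25161.5: above both → same outcome either way.
$33117.6: above both → same outcome either way.
$25400.3: above both → same outcome either way.
$13817.8: below both → same outcome either way.
$18309.2: inside the interval → strictly worse (loss $5906).
$11839.6: below both → same outcome either way.
$26599: above both → same outcome either way.
Count: 1.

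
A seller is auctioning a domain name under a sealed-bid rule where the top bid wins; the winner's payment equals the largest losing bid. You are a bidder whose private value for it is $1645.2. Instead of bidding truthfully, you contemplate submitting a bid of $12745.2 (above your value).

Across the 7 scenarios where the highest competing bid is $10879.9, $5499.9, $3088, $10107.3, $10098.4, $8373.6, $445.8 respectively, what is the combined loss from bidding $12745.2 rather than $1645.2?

$38175.9

The deviation costs you only when the competing bid falls strictly between $1645.2 and $12745.2; elsewhere both bids give the same outcome.
$10879.9: truthful payoff $0, deviation payoff −$9234.7 → loss $9234.7.
$5499.9: truthful payoff $0, deviation payoff −$3854.7 → loss $3854.7.
$3088: truthful payoff $0, deviation payoff −$1442.8 → loss $1442.8.
$10107.3: truthful payoff $0, deviation payoff −$8462.1 → loss $8462.1.
$10098.4: truthful payoff $0, deviation payoff −$8453.2 → loss $8453.2.
$8373.6: truthful payoff $0, deviation payoff −$6728.4 → loss $6728.4.
$445.8: outcomes coincide → loss $0.
Total loss = $9234.7 + $3854.7 + $1442.8 + $8462.1 + $8453.2 + $6728.4 = $38175.9.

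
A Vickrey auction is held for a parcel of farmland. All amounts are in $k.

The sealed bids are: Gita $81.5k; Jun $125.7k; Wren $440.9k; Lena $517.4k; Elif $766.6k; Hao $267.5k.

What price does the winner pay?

Highest bid: Elif at $766.6k, so Elif wins.
Second-highest bid: Lena at $517.4k — that is the price the winner pays.

$517.4k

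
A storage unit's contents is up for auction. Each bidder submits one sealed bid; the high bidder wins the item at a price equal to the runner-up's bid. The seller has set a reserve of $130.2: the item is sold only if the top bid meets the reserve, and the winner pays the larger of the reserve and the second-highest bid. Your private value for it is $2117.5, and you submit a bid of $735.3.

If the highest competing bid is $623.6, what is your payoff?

$1493.9

Your bid $735.3 is the highest and exceeds the reserve.
Price = max(second-highest bid, reserve) = max($623.6, $130.2) = $623.6.
Payoff = $2117.5 − $623.6 = $1493.9.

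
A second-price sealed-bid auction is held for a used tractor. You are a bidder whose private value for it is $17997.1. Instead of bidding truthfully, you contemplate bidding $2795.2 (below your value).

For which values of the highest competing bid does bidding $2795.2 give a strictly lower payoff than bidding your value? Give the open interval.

If the competing bid is below $2795.2, both bids win at the same price — no difference.
If it is above $17997.1, both bids lose — no difference.
If it lies strictly between $2795.2 and $17997.1, bidding your value wins at a price below your value (positive payoff) while bidding $2795.2 loses (payoff 0).
So the deviation strictly hurts on the open interval ($2795.2, $17997.1).

($2795.2, $17997.1)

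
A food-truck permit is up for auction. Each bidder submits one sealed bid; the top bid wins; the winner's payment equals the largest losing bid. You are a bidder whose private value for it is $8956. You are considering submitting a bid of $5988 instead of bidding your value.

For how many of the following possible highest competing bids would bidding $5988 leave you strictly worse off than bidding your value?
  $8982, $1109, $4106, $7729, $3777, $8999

1

The deviation hurts exactly when the highest competing bid lies strictly between $5988 and $8956 — underbidding then forfeits a profitable win.
$8982: above both → same outcome either way.
$1109: below both → same outcome either way.
$4106: below both → same outcome either way.
$7729: inside the interval → strictly worse (loss $1227).
$3777: below both → same outcome either way.
$8999: above both → same outcome either way.
Count: 1.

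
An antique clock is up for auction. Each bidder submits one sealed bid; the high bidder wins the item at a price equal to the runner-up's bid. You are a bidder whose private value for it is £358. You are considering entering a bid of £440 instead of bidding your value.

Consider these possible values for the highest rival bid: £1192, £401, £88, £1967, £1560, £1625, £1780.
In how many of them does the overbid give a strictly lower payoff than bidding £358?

1

The deviation hurts exactly when the highest competing bid lies strictly between £358 and £440 — overbidding then wins at a price above your value.
£1192: above both → same outcome either way.
£401: inside the interval → strictly worse (loss £43).
£88: below both → same outcome either way.
£1967: above both → same outcome either way.
£1560: above both → same outcome either way.
£1625: above both → same outcome either way.
£1780: above both → same outcome either way.
Count: 1.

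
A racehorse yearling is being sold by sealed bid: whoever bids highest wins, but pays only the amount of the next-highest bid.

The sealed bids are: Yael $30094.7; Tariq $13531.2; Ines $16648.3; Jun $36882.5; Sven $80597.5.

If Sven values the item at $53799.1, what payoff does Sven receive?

$16916.6

Highest bid: Sven at $80597.5, so Sven wins.
Second-highest bid: Jun at $36882.5 — that is the price the winner pays.
Sven's payoff = value − price = $53799.1 − $36882.5 = $16916.6.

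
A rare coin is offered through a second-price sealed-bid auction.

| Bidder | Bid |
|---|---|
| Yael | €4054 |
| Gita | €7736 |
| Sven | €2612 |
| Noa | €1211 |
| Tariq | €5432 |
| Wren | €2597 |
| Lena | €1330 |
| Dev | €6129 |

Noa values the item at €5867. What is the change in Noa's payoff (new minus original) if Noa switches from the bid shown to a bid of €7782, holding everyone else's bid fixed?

The highest bid among the other bidders is €7736; Noa's bid doesn't change that.
Original bid €1211: Noa is not highest (top rival bid is €7736); payoff €0.
Alternative bid €7782: Noa is highest, pays the top rival bid €7736; payoff €5867 − €7736 = −€1869.
Change in payoff = −€1869 − (€0) = −€1869.

−€1869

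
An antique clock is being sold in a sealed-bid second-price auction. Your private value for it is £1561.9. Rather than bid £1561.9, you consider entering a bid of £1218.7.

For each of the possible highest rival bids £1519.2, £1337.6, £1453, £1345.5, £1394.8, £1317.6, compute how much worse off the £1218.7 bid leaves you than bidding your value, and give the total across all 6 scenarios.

£1003.7

The deviation costs you only when the competing bid falls strictly between £1218.7 and £1561.9; elsewhere both bids give the same outcome.
£1519.2: truthful payoff £42.7, deviation payoff £0 → loss £42.7.
£1337.6: truthful payoff £224.3, deviation payoff £0 → loss £224.3.
£1453: truthful payoff £108.9, deviation payoff £0 → loss £108.9.
£1345.5: truthful payoff £216.4, deviation payoff £0 → loss £216.4.
£1394.8: truthful payoff £167.1, deviation payoff £0 → loss £167.1.
£1317.6: truthful payoff £244.3, deviation payoff £0 → loss £244.3.
Total loss = £42.7 + £224.3 + £108.9 + £216.4 + £167.1 + £244.3 = £1003.7.
Because the price is fixed by the runner-up's bid, deviating from your value can only change a good outcome into a bad one — never the reverse.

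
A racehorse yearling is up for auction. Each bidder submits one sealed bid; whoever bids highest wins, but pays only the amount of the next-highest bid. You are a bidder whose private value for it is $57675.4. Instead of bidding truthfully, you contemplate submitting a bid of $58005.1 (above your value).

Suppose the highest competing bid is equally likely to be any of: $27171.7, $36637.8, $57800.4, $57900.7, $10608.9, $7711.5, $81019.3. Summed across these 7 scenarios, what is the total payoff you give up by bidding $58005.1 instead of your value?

The deviation costs you only when the competing bid falls strictly between $57675.4 and $58005.1; elsewhere both bids give the same outcome.
$27171.7: outcomes coincide → loss $0.
$36637.8: outcomes coincide → loss $0.
$57800.4: truthful payoff $0, deviation payoff −$125 → loss $125.
$57900.7: truthful payoff $0, deviation payoff −$225.3 → loss $225.3.
$10608.9: outcomes coincide → loss $0.
$7711.5: outcomes coincide → loss $0.
$81019.3: outcomes coincide → loss $0.
Total loss = $125 + $225.3 = $350.3.

$350.3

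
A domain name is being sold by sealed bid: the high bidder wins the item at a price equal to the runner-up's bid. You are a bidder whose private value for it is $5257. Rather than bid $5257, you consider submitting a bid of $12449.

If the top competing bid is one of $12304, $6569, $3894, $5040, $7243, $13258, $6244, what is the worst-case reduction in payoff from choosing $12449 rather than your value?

$12304: truthful gives $0, deviation gives −$7047 → loss $7047.
$6569: truthful gives $0, deviation gives −$1312 → loss $1312.
$3894: same outcome either way → loss $0.
$5040: same outcome either way → loss $0.
$7243: truthful gives $0, deviation gives −$1986 → loss $1986.
$13258: same outcome either way → loss $0.
$6244: truthful gives $0, deviation gives −$987 → loss $987.
Maximum loss: $7047.

$7047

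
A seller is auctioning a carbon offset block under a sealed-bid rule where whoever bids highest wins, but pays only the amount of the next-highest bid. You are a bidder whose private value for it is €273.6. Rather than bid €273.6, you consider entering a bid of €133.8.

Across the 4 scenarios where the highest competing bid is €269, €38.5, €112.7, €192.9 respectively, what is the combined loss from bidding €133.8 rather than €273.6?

The deviation costs you only when the competing bid falls strictly between €133.8 and €273.6; elsewhere both bids give the same outcome.
€269: truthful payoff €4.6, deviation payoff €0 → loss €4.6.
€38.5: outcomes coincide → loss €0.
€112.7: outcomes coincide → loss €0.
€192.9: truthful payoff €80.7, deviation payoff €0 → loss €80.7.
Total loss = €4.6 + €80.7 = €85.3.

€85.3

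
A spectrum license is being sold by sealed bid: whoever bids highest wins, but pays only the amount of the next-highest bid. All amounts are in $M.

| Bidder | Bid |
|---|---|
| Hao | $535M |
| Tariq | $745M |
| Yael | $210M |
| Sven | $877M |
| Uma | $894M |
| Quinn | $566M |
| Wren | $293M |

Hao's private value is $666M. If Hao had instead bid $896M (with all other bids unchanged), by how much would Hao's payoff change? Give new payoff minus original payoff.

−$228M

The highest bid among the other bidders is $894M; Hao's bid doesn't change that.
Original bid $535M: Hao is not highest (top rival bid is $894M); payoff $0M.
Alternative bid $896M: Hao is highest, pays the top rival bid $894M; payoff $666M − $894M = −$228M.
Change in payoff = −$228M − ($0M) = −$228M.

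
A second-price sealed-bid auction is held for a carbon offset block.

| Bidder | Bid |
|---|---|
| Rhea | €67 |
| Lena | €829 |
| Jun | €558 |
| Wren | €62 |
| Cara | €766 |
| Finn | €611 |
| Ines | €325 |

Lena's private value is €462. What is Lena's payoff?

Highest bid: Lena at €829, so Lena wins.
Second-highest bid: Cara at €766 — that is the price the winner pays.
Lena's payoff = value − price = €462 − €766 = −€304.

−€304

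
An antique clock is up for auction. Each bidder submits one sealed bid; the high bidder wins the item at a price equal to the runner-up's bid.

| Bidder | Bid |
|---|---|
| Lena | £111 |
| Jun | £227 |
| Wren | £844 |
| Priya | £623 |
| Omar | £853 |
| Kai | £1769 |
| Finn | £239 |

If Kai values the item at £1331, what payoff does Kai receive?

£478

Highest bid: Kai at £1769, so Kai wins.
Second-highest bid: Omar at £853 — that is the price the winner pays.
Kai's payoff = value − price = £1331 − £853 = £478.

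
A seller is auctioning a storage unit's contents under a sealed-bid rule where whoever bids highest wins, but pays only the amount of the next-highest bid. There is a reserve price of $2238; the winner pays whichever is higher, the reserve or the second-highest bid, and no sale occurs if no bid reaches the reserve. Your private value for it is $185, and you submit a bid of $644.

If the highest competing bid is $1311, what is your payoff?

$0

Your bid $644 is below the highest competing bid $1311, so you lose. Payoff $0.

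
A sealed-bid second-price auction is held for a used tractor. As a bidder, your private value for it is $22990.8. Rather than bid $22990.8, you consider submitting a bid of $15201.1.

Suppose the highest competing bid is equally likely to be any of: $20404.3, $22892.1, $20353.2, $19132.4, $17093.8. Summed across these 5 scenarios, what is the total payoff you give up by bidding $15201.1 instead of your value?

$15078.2

The deviation costs you only when the competing bid falls strictly between $15201.1 and $22990.8; elsewhere both bids give the same outcome.
$20404.3: truthful payoff $2586.5, deviation payoff $0 → loss $2586.5.
$22892.1: truthful payoff $98.7, deviation payoff $0 → loss $98.7.
$20353.2: truthful payoff $2637.6, deviation payoff $0 → loss $2637.6.
$19132.4: truthful payoff $3858.4, deviation payoff $0 → loss $3858.4.
$17093.8: truthful payoff $5897, deviation payoff $0 → loss $5897.
Total loss = $2586.5 + $98.7 + $2637.6 + $3858.4 + $5897 = $15078.2.
Because the price is fixed by the runner-up's bid, deviating from your value can only change a good outcome into a bad one — never the reverse.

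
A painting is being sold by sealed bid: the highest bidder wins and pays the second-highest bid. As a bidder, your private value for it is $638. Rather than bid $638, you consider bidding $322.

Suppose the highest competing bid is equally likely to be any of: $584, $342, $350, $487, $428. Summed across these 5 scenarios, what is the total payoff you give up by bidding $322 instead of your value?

The deviation costs you only when the competing bid falls strictly between $322 and $638; elsewhere both bids give the same outcome.
$584: truthful payoff $54, deviation payoff $0 → loss $54.
$342: truthful payoff $296, deviation payoff $0 → loss $296.
$350: truthful payoff $288, deviation payoff $0 → loss $288.
$487: truthful payoff $151, deviation payoff $0 → loss $151.
$428: truthful payoff $210, deviation payoff $0 → loss $210.
Total loss = $54 + $296 + $288 + $151 + $210 = $999.

$999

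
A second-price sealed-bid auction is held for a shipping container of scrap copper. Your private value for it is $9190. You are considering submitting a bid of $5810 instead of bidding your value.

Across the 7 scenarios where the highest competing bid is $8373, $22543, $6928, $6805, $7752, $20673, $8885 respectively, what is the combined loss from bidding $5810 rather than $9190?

$7207

The deviation costs you only when the competing bid falls strictly between $5810 and $9190; elsewhere both bids give the same outcome.
$8373: truthful payoff $817, deviation payoff $0 → loss $817.
$22543: outcomes coincide → loss $0.
$6928: truthful payoff $2262, deviation payoff $0 → loss $2262.
$6805: truthful payoff $2385, deviation payoff $0 → loss $2385.
$7752: truthful payoff $1438, deviation payoff $0 → loss $1438.
$20673: outcomes coincide → loss $0.
$8885: truthful payoff $305, deviation payoff $0 → loss $305.
Total loss = $817 + $2262 + $2385 + $1438 + $305 = $7207.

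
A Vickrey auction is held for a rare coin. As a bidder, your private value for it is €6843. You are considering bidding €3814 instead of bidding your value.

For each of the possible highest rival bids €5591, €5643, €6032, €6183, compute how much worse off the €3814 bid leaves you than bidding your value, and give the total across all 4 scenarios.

€3923

The deviation costs you only when the competing bid falls strictly between €3814 and €6843; elsewhere both bids give the same outcome.
€5591: truthful payoff €1252, deviation payoff €0 → loss €1252.
€5643: truthful payoff €1200, deviation payoff €0 → loss €1200.
€6032: truthful payoff €811, deviation payoff €0 → loss €811.
€6183: truthful payoff €660, deviation payoff €0 → loss €660.
Total loss = €1252 + €1200 + €811 + €660 = €3923.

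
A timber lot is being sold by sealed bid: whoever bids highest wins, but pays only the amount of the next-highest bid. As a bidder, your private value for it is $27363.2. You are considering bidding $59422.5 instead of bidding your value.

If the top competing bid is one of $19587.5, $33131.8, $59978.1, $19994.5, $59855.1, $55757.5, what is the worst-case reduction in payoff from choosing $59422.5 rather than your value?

$28394.3

$19587.5: same outcome either way → loss $0.
$33131.8: truthful gives $0, deviation gives −$5768.6 → loss $5768.6.
$59978.1: same outcome either way → loss $0.
$19994.5: same outcome either way → loss $0.
$59855.1: same outcome either way → loss $0.
$55757.5: truthful gives $0, deviation gives −$28394.3 → loss $28394.3.
Maximum loss: $28394.3.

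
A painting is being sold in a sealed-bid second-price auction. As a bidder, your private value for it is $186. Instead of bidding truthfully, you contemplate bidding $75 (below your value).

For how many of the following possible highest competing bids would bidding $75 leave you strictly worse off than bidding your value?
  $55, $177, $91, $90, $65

3

The deviation hurts exactly when the highest competing bid lies strictly between $75 and $186 — underbidding then forfeits a profitable win.
$55: below both → same outcome either way.
$177: inside the interval → strictly worse (loss $9).
$91: inside the interval → strictly worse (loss $95).
$90: inside the interval → strictly worse (loss $96).
$65: below both → same outcome either way.
Count: 3.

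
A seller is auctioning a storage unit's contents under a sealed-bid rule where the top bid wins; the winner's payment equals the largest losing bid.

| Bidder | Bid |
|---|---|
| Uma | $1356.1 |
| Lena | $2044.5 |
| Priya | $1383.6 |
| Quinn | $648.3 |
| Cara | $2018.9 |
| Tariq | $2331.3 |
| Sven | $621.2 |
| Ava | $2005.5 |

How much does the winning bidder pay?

$2044.5

Highest bid: Tariq at $2331.3, so Tariq wins.
Second-highest bid: Lena at $2044.5 — that is the price the winner pays.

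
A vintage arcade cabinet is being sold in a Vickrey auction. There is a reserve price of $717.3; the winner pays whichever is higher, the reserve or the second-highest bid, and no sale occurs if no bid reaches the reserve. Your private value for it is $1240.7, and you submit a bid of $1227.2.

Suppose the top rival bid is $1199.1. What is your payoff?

Your bid $1227.2 is the highest and exceeds the reserve.
Price = max(second-highest bid, reserve) = max($1199.1, $717.3) = $1199.1.
Payoff = $1240.7 − $1199.1 = $41.6.

$41.6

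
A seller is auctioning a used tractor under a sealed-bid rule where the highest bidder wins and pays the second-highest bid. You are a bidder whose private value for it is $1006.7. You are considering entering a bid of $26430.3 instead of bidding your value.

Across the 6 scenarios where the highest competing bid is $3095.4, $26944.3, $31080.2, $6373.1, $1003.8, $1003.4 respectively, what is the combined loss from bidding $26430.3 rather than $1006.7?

$7455.1

The deviation costs you only when the competing bid falls strictly between $1006.7 and $26430.3; elsewhere both bids give the same outcome.
$3095.4: truthful payoff $0, deviation payoff −$2088.7 → loss $2088.7.
$26944.3: outcomes coincide → loss $0.
$31080.2: outcomes coincide → loss $0.
$6373.1: truthful payoff $0, deviation payoff −$5366.4 → loss $5366.4.
$1003.8: outcomes coincide → loss $0.
$1003.4: outcomes coincide → loss $0.
Total loss = $2088.7 + $5366.4 = $7455.1.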